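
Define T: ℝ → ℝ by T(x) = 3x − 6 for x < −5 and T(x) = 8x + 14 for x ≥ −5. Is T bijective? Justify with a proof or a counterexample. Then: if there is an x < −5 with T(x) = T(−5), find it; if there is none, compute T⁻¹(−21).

Both pieces are strictly increasing (slopes 3 and 8), so each is injective on its own interval.
The left piece maps (−∞, −5) onto (−∞, −21); the right piece maps [−5, ∞) onto [−26, ∞).
These images overlap. In particular T(−5) = −26 (right piece), and solving 3x − 6 = −26 on the left piece gives x = −20/3 < −5.
So T(−20/3) = T(−5) with −20/3 ≠ −5, and T is not injective, hence not bijective. This x = −20/3 is the requested value below −5.

-20/3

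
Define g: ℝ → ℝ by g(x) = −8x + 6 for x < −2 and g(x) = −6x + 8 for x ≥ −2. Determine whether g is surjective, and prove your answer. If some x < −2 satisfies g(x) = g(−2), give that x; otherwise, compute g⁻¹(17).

Both pieces are strictly decreasing (slopes −8 and −6), so each is injective on its own interval.
The left piece maps (−∞, −2) onto (22, ∞); the right piece maps [−2, ∞) onto (−∞, 20].
The union (22, ∞) ∪ (−∞, 20] omits the interval between 22 and 20; in particular 22 has no preimage. So g is not surjective.
Because the two images are disjoint, no x < −2 has g(x) = g(−2), so we compute g⁻¹(17): 17 lies in (−∞, 20], so solve −6x + 8 = 17: x = (17 − 8)/(−6) = −3/2.

-3/2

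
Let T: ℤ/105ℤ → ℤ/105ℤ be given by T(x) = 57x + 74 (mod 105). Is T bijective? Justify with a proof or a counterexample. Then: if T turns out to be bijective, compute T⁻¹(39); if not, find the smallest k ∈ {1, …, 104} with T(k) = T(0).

Recall that T is injective if T(x_1) = T(x_2) implies x_1 = x_2.
We have gcd(57, 105) = 3 > 1. Taking x_1 = 0 and x_2 = 35: T(0) = 74 and T(35) = 57·35 + 74 = 2069 ≡ 74 (mod 105).
So T(0) = T(35) while 0 ≠ 35, hence T is not injective, hence not bijective.
Since T is not bijective, we find the least positive k with T(k) = T(0): this means 57k ≡ 0 (mod 105), i.e. 105 ∣ 57k. Since gcd(57, 105) = 3, dividing through by 3 this holds exactly when 35 ∣ 19k, and as gcd(19, 35) = 1, exactly when 35 ∣ k.
The smallest positive such k is 35.

35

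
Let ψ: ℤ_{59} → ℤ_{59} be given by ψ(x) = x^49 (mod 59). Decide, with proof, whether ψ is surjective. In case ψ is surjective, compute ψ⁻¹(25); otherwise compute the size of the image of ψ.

7

Since 59 is prime, the nonzero elements of ℤ_{59} form a cyclic group of order 58.
As gcd(49, 58) = 1, raising to the 49th power is a bijection on this group: if x_1^49 ≡ x_2^49 then (x_1x_2^{−1})^49 = 1, and the only element of order dividing gcd(49, 58) = 1 is 1, so x_1 = x_2.
With ψ(0) = 0 this makes ψ injective on all of ℤ_{59}, hence bijective (finite equal-size domain and codomain). In particular ψ is surjective.
Since ψ is surjective, we find the preimage of 25. The inverse of x ↦ x^49 on (ℤ_{59})^× is x ↦ x^45, because 49·45 = 2205 = 38·58 + 1 ≡ 1 (mod 58) and x^{58} = 1 for x ≠ 0 (Fermat). So ψ⁻¹(25) = 25^45 mod 59.
Repeated squaring mod 59: 25^1 ≡ 25, 25^2 ≡ 25² = 625 ≡ 35, 25^4 ≡ 35² = 1225 ≡ 45, 25^8 ≡ 45² = 2025 ≡ 19, 25^16 ≡ 19² = 361 ≡ 7, 25^32 ≡ 7² = 49. Since 45 = 32 + 8 + 4 + 1, 25^45 ≡ 49·19·45·25: 49·19 = 931 ≡ 46, then 46·45 = 2070 ≡ 5, then 5·25 = 125 ≡ 7. So 25^45 ≡ 7 (mod 59).
Hence ψ⁻¹(25) = 7.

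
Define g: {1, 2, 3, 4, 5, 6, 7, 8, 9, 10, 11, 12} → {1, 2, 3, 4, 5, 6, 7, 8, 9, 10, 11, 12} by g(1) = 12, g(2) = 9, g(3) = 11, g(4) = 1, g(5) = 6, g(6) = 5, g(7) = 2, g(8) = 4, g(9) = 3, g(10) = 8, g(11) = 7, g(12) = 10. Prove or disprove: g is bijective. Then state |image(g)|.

The values 12, 9, 11, 1, 6, 5, 2, 4, 3, 8, 7, 10 are a permutation of {1, 2, 3, 4, 5, 6, 7, 8, 9, 10, 11, 12}: each element appears exactly once.
So g is injective and surjective, hence bijective.
The image of g is {1, 2, 3, 4, 5, 6, 7, 8, 9, 10, 11, 12}, which has 12 elements.

12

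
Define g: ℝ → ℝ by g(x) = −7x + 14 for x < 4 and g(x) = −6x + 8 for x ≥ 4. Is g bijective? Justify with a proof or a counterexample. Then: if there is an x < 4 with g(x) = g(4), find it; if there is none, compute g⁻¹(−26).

17/3

Both pieces are strictly decreasing (slopes −7 and −6), so each is injective on its own interval.
The left piece maps (−∞, 4) onto (−14, ∞); the right piece maps [4, ∞) onto (−∞, −16].
The images leave a gap (−14 has no preimage), so g is not surjective, hence not bijective.
Because the two images are disjoint, no x < 4 has g(x) = g(4), so we compute g⁻¹(−26): −26 lies in (−∞, −16], so solve −6x + 8 = −26: x = (−26 − 8)/(−6) = 17/3.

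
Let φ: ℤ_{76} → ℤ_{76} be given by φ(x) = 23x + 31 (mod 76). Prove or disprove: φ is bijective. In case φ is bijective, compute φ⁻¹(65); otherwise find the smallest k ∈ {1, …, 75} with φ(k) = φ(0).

By definition, φ is injective if φ(s) = φ(t) implies s = t.
Suppose φ(s) = φ(t) in ℤ_{76}. Then 23s + 31 ≡ 23t + 31 (mod 76), thus 23(s − t) ≡ 0 (mod 76).
Since gcd(23, 76) = 1, 23 is invertible modulo 76, therefore s − t ≡ 0 (mod 76), i.e. s = t.
We now compute 23⁻¹ mod 76 explicitly. Euclid's algorithm: 76 = 3·23 + 7, 23 = 3·7 + 2, 7 = 3·2 + 1; back-substituting gives 1 = 43·23 − 13·76, so 23⁻¹ ≡ 43 (mod 76).
Then y ↦ 43(y − 31) is a two-sided inverse to φ, so every y ∈ ℤ_{76} has a preimage.
Hence φ is bijective.
Since φ is bijective, we compute φ⁻¹(65): solve 23x + 31 ≡ 65 (mod 76), i.e. 23x ≡ 34 (mod 76).
Multiplying by 23⁻¹ = 43 gives x ≡ 43·34 = 1462 = 19·76 + 18 ≡ 18 (mod 76).
Check: φ(18) = 23·18 + 31 = 445 = 5·76 + 65 ≡ 65 (mod 76).

18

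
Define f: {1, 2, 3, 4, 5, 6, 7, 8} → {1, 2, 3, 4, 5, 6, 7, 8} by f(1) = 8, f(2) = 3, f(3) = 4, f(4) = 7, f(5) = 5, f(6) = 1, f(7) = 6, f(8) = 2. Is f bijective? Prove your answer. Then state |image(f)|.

8

The values 8, 3, 4, 7, 5, 1, 6, 2 are a permutation of {1, 2, 3, 4, 5, 6, 7, 8}: each element appears exactly once.
So f is injective and surjective, hence bijective.
The image of f is {1, 2, 3, 4, 5, 6, 7, 8}, which has 8 elements.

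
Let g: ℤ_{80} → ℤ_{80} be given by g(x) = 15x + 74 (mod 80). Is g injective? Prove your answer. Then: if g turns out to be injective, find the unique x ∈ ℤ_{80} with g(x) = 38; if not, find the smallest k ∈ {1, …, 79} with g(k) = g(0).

16

We have gcd(15, 80) = 5 > 1. Taking s = 0 and t = 16: g(0) = 74 and g(16) = 15·16 + 74 = 314 ≡ 74 (mod 80).
So g(0) = g(16) while 0 ≠ 16, therefore g is not injective.
Since g is not injective, we find the least positive k with g(k) = g(0): this means 15k ≡ 0 (mod 80), i.e. 80 ∣ 15k. Since gcd(15, 80) = 5, dividing through by 5 this holds exactly when 16 ∣ 3k, and as gcd(3, 16) = 1, exactly when 16 ∣ k.
The smallest positive such k is 16.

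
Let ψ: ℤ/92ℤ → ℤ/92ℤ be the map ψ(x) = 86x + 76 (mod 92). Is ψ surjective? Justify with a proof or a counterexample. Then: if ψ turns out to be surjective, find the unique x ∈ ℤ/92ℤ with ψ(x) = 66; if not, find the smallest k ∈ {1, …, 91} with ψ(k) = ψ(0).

Recall that ψ is surjective if every y in the codomain equals ψ(x) for some x in the domain.
Since gcd(86, 92) = 2, we have 86x ≡ 0 (mod 2) for all x, so ψ(x) ≡ 0 (mod 2).
But 1 ≢ 0 (mod 2), so 1 ∈ ℤ/92ℤ has no preimage. So ψ is not surjective.
Since ψ is not surjective, we find the least positive k with ψ(k) = ψ(0): this means 86k ≡ 0 (mod 92), i.e. 92 ∣ 86k. Since gcd(86, 92) = 2, dividing through by 2 this holds exactly when 46 ∣ 43k, and as gcd(43, 46) = 1, exactly when 46 ∣ k.
The smallest positive such k is 46.

46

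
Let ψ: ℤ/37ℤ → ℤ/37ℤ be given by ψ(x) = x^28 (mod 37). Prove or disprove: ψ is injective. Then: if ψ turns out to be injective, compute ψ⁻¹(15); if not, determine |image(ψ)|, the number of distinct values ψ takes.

10

ψ(1) = 1^28 = 1.
ψ(6): Repeated squaring mod 37: 6^1 ≡ 6, 6^2 ≡ 6² = 36, 6^4 ≡ 36² = 1296 ≡ 1, 6^8 ≡ 1² = 1, 6^16 ≡ 1² = 1. Since 28 = 16 + 8 + 4, 6^28 ≡ 1·1·1: 1·1 = 1, then 1·1 = 1. So 6^28 ≡ 1 (mod 37).
So ψ(1) = ψ(6) = 1 while 1 ≠ 6, hence ψ is not injective.
Since ψ is not injective, we determine |image(ψ)|. Computing x^28 mod 37 for each x (by repeated squaring, reducing mod 37 at every step), the values ψ(0), ψ(1), …, ψ(36) are: 0, 1, 12, 34, 33, 7, 1, 7, 26, 9, 10, 26, 12, 33, 10, 16, 16, 9, 34, 34, 9, 16, 16, 10, 33, 12, 26, 10, 9, 26, 7, 1, 7, 33, 34, 12, 1.
The distinct values are {0, 1, 7, 9, 10, 12, 16, 26, 33, 34}; there are 10 of them.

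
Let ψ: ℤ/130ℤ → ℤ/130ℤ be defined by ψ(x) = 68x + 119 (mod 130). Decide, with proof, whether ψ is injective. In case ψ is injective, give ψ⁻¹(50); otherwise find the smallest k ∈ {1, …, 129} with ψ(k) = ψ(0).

65

We have gcd(68, 130) = 2 > 1. Taking s = 0 and t = 65: ψ(0) = 119 and ψ(65) = 68·65 + 119 = 4539 ≡ 119 (mod 130).
So ψ(0) = ψ(65) while 0 ≠ 65, therefore ψ is not injective.
Since ψ is not injective, we find the least positive k with ψ(k) = ψ(0): this means 68k ≡ 0 (mod 130), i.e. 130 ∣ 68k. Since gcd(68, 130) = 2, dividing through by 2 this holds exactly when 65 ∣ 34k, and as gcd(34, 65) = 1, exactly when 65 ∣ k.
The smallest positive such k is 65.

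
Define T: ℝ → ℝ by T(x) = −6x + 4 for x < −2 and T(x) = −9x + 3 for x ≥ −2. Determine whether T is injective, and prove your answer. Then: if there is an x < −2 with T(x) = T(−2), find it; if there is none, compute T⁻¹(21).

Both pieces are strictly decreasing (slopes −6 and −9), so each is injective on its own interval.
The left piece maps (−∞, −2) onto (16, ∞); the right piece maps [−2, ∞) onto (−∞, 21].
These images overlap. In particular T(−2) = 21 (right piece), and solving −6x + 4 = 21 on the left piece gives x = −17/6 < −2.
So T(−17/6) = T(−2) with −17/6 ≠ −2, and T is not injective. This x = −17/6 is the requested value below −2.

-17/6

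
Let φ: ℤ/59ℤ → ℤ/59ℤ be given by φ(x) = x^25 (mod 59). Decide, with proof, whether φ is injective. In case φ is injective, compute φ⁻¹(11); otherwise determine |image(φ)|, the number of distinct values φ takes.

Since 59 is prime, the nonzero elements of ℤ/59ℤ form a cyclic group of order 58.
As gcd(25, 58) = 1, raising to the 25th power is a bijection on this group: if s^25 ≡ t^25 then (st^{−1})^25 = 1, and the only element of order dividing gcd(25, 58) = 1 is 1, so s = t.
With φ(0) = 0 this makes φ injective on all of ℤ/59ℤ, hence bijective (finite equal-size domain and codomain). In particular φ is injective.
Since φ is injective, we find the preimage of 11. The inverse of x ↦ x^25 on (ℤ/59ℤ)^× is x ↦ x^7, because 25·7 = 175 = 3·58 + 1 ≡ 1 (mod 58) and x^{58} = 1 for x ≠ 0 (Fermat). So φ⁻¹(11) = 11^7 mod 59.
Repeated squaring mod 59: 11^1 ≡ 11, 11^2 ≡ 11² = 121 ≡ 3, 11^4 ≡ 3² = 9. Since 7 = 4 + 2 + 1, 11^7 ≡ 9·3·11: 9·3 = 27, then 27·11 = 297 ≡ 2. So 11^7 ≡ 2 (mod 59).
Hence φ⁻¹(11) = 2.

2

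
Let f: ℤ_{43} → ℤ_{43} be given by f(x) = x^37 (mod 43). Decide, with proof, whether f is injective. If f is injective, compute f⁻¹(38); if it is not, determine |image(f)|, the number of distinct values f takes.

Since 43 is prime, the nonzero elements of ℤ_{43} form a cyclic group of order 42.
As gcd(37, 42) = 1, raising to the 37th power is a bijection on this group: if x_1^37 ≡ x_2^37 then (x_1x_2^{−1})^37 = 1, and the only element of order dividing gcd(37, 42) = 1 is 1, so x_1 = x_2.
With f(0) = 0 this makes f injective on all of ℤ_{43}, hence bijective (finite equal-size domain and codomain). In particular f is injective.
Since f is injective, we find the preimage of 38. The inverse of x ↦ x^37 on (ℤ_{43})^× is x ↦ x^25, because 37·25 = 925 = 22·42 + 1 ≡ 1 (mod 42) and x^{42} = 1 for x ≠ 0 (Fermat). So f⁻¹(38) = 38^25 mod 43.
Repeated squaring mod 43: 38^1 ≡ 38, 38^2 ≡ 38² = 1444 ≡ 25, 38^4 ≡ 25² = 625 ≡ 23, 38^8 ≡ 23² = 529 ≡ 13, 38^16 ≡ 13² = 169 ≡ 40. Since 25 = 16 + 8 + 1, 38^25 ≡ 40·13·38: 40·13 = 520 ≡ 4, then 4·38 = 152 ≡ 23. So 38^25 ≡ 23 (mod 43).
Hence f⁻¹(38) = 23.

23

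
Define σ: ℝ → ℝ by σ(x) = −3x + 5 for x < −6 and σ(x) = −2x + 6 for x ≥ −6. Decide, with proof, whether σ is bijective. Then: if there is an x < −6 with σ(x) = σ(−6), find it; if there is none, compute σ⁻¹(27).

Both pieces are strictly decreasing (slopes −3 and −2), so each is injective on its own interval.
The left piece maps (−∞, −6) onto (23, ∞); the right piece maps [−6, ∞) onto (−∞, 18].
The images leave a gap (23 has no preimage), so σ is not surjective, hence not bijective.
Because the two images are disjoint, no x < −6 has σ(x) = σ(−6), so we compute σ⁻¹(27): 27 lies in (23, ∞), so solve −3x + 5 = 27: x = (27 − 5)/(−3) = −22/3.

-22/3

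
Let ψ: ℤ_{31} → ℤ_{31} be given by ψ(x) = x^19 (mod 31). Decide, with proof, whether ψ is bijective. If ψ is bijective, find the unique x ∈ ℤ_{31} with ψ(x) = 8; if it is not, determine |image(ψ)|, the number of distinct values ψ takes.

4

Since 31 is prime, the nonzero elements of ℤ_{31} form a cyclic group of order 30.
As gcd(19, 30) = 1, raising to the 19th power is a bijection on this group: if a^19 ≡ b^19 then (ab^{−1})^19 = 1, and the only element of order dividing gcd(19, 30) = 1 is 1, so a = b.
With ψ(0) = 0 this makes ψ injective on all of ℤ_{31}, hence bijective (finite equal-size domain and codomain). In particular ψ is bijective.
Since ψ is bijective, we find the preimage of 8. The inverse of x ↦ x^19 on (ℤ_{31})^× is x ↦ x^19, because 19·19 = 361 = 12·30 + 1 ≡ 1 (mod 30) and x^{30} = 1 for x ≠ 0 (Fermat). So ψ⁻¹(8) = 8^19 mod 31.
Repeated squaring mod 31: 8^1 ≡ 8, 8^2 ≡ 8² = 64 ≡ 2, 8^4 ≡ 2² = 4, 8^8 ≡ 4² = 16, 8^16 ≡ 16² = 256 ≡ 8. Since 19 = 16 + 2 + 1, 8^19 ≡ 8·2·8: 8·2 = 16, then 16·8 = 128 ≡ 4. So 8^19 ≡ 4 (mod 31).
Hence ψ⁻¹(8) = 4.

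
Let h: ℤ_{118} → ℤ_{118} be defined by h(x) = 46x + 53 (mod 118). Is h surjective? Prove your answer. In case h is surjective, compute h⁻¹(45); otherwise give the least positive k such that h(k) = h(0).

59

Recall: h is surjective if every y in the codomain equals h(x) for some x in the domain.
Since gcd(46, 118) = 2, we have 46x ≡ 0 (mod 2) for all x, so h(x) ≡ 1 (mod 2).
But 0 ≢ 1 (mod 2), so 0 ∈ ℤ_{118} has no preimage. Thus h is not surjective.
Since h is not surjective, we find the least positive k with h(k) = h(0): this means 46k ≡ 0 (mod 118), i.e. 118 ∣ 46k. Since gcd(46, 118) = 2, dividing through by 2 this holds exactly when 59 ∣ 23k, and as gcd(23, 59) = 1, exactly when 59 ∣ k.
The smallest positive such k is 59.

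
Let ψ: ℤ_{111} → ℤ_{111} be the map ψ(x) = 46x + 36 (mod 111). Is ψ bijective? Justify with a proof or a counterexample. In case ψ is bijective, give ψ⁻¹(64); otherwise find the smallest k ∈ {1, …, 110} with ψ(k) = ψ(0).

73

Suppose ψ(s) = ψ(t) in ℤ_{111}. Then 46s + 36 ≡ 46t + 36 (mod 111), so 46(s − t) ≡ 0 (mod 111).
Since gcd(46, 111) = 1, 46 is invertible modulo 111, hence s − t ≡ 0 (mod 111), i.e. s = t.
We now compute 46⁻¹ mod 111 explicitly. Euclid's algorithm: 111 = 2·46 + 19, 46 = 2·19 + 8, 19 = 2·8 + 3, 8 = 2·3 + 2, 3 = 1·2 + 1; back-substituting gives 1 = 70·46 − 29·111, so 46⁻¹ ≡ 70 (mod 111).
For any y ∈ ℤ_{111}, x = 70(y − 36) mod 111 satisfies ψ(x) = 46·70(y − 36) + 36 ≡ y (since 46·70 ≡ 1 mod 111). So every y has a preimage.
Thus ψ is bijective.
Since ψ is bijective, we find ψ⁻¹(64): we need 46x ≡ 64 − 36 ≡ 28 (mod 111). Using 46⁻¹ = 70: x ≡ 70·28 = 1960 = 17·111 + 73, so x = 73.
Check: ψ(73) = 46·73 + 36 = 3394 = 30·111 + 64 ≡ 64 (mod 111).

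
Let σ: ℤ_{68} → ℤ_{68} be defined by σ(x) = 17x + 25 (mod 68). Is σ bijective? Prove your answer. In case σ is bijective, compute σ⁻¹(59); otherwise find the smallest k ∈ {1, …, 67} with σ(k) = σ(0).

4

Recall that σ is injective if σ(a) = σ(b) implies a = b.
We have gcd(17, 68) = 17 > 1. Taking a = 0 and b = 4: σ(0) = 25 and σ(4) = 17·4 + 25 = 93 ≡ 25 (mod 68).
So σ(0) = σ(4) while 0 ≠ 4, hence σ is not injective, hence not bijective.
Since σ is not bijective, we find the least positive k with σ(k) = σ(0): this means 17k ≡ 0 (mod 68), i.e. 68 ∣ 17k. Since gcd(17, 68) = 17, dividing through by 17 this holds exactly when 4 ∣ k.
The smallest positive such k is 4.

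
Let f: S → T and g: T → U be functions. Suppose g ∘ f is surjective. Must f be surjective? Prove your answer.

not surjective

No. Take S = {0, 1, 2}, T = {0, 1, 2, 3}, U = {0}, f(a) = 0 for every a ∈ S, and g(b) = 0 for every b ∈ T.
Then g ∘ f is surjective onto {0}, but 3 ∈ T has no preimage under f, so f is not surjective.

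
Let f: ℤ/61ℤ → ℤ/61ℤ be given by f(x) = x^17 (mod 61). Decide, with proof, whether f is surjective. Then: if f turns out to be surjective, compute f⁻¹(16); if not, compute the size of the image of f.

57

Since 61 is prime, the nonzero elements of ℤ/61ℤ form a cyclic group of order 60.
As gcd(17, 60) = 1, raising to the 17th power is a bijection on this group: if a^17 ≡ b^17 then (ab^{−1})^17 = 1, and the only element of order dividing gcd(17, 60) = 1 is 1, so a = b.
With f(0) = 0 this makes f injective on all of ℤ/61ℤ, hence bijective (finite equal-size domain and codomain). In particular f is surjective.
Since f is surjective, we find the preimage of 16. The inverse of x ↦ x^17 on (ℤ/61ℤ)^× is x ↦ x^53, because 17·53 = 901 = 15·60 + 1 ≡ 1 (mod 60) and x^{60} = 1 for x ≠ 0 (Fermat). So f⁻¹(16) = 16^53 mod 61.
Repeated squaring mod 61: 16^1 ≡ 16, 16^2 ≡ 16² = 256 ≡ 12, 16^4 ≡ 12² = 144 ≡ 22, 16^8 ≡ 22² = 484 ≡ 57, 16^16 ≡ 57² = 3249 ≡ 16, 16^32 ≡ 16² = 256 ≡ 12. Since 53 = 32 + 16 + 4 + 1, 16^53 ≡ 12·16·22·16: 12·16 = 192 ≡ 9, then 9·22 = 198 ≡ 15, then 15·16 = 240 ≡ 57. So 16^53 ≡ 57 (mod 61).
Hence f⁻¹(16) = 57.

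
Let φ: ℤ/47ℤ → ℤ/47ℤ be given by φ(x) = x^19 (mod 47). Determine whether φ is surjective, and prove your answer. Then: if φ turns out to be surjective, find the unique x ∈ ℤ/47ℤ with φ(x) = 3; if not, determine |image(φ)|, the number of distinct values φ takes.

2

Since 47 is prime, the nonzero elements of ℤ/47ℤ form a cyclic group of order 46.
As gcd(19, 46) = 1, raising to the 19th power is a bijection on this group: if x_1^19 ≡ x_2^19 then (x_1x_2^{−1})^19 = 1, and the only element of order dividing gcd(19, 46) = 1 is 1, so x_1 = x_2.
With φ(0) = 0 this makes φ injective on all of ℤ/47ℤ, hence bijective (finite equal-size domain and codomain). In particular φ is surjective.
Since φ is surjective, we find the preimage of 3. The inverse of x ↦ x^19 on (ℤ/47ℤ)^× is x ↦ x^17, because 19·17 = 323 = 7·46 + 1 ≡ 1 (mod 46) and x^{46} = 1 for x ≠ 0 (Fermat). So φ⁻¹(3) = 3^17 mod 47.
Repeated squaring mod 47: 3^1 ≡ 3, 3^2 ≡ 3² = 9, 3^4 ≡ 9² = 81 ≡ 34, 3^8 ≡ 34² = 1156 ≡ 28, 3^16 ≡ 28² = 784 ≡ 32. Since 17 = 16 + 1, 3^17 ≡ 32·3: 32·3 = 96 ≡ 2. So 3^17 ≡ 2 (mod 47).
Hence φ⁻¹(3) = 2.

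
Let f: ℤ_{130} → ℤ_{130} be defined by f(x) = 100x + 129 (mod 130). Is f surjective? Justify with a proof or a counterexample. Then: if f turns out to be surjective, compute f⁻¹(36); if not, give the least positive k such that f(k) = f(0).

Since gcd(100, 130) = 10, we have 100x ≡ 0 (mod 10) for all x, so f(x) ≡ 9 (mod 10).
But 0 ≢ 9 (mod 10), so 0 ∈ ℤ_{130} has no preimage. Thus f is not surjective.
Since f is not surjective, we find the least positive k with f(k) = f(0): this means 100k ≡ 0 (mod 130), i.e. 130 ∣ 100k. Since gcd(100, 130) = 10, dividing through by 10 this holds exactly when 13 ∣ 10k, and as gcd(10, 13) = 1, exactly when 13 ∣ k.
The smallest positive such k is 13.

13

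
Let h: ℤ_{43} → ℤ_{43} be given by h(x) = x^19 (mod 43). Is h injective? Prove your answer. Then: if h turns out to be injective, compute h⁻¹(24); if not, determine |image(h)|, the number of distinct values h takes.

40

Since 43 is prime, the nonzero elements of ℤ_{43} form a cyclic group of order 42.
As gcd(19, 42) = 1, raising to the 19th power is a bijection on this group: if a^19 ≡ b^19 then (ab^{−1})^19 = 1, and the only element of order dividing gcd(19, 42) = 1 is 1, so a = b.
With h(0) = 0 this makes h injective on all of ℤ_{43}, hence bijective (finite equal-size domain and codomain). In particular h is injective.
Since h is injective, we find the preimage of 24. The inverse of x ↦ x^19 on (ℤ_{43})^× is x ↦ x^31, because 19·31 = 589 = 14·42 + 1 ≡ 1 (mod 42) and x^{42} = 1 for x ≠ 0 (Fermat). So h⁻¹(24) = 24^31 mod 43.
Repeated squaring mod 43: 24^1 ≡ 24, 24^2 ≡ 24² = 576 ≡ 17, 24^4 ≡ 17² = 289 ≡ 31, 24^8 ≡ 31² = 961 ≡ 15, 24^16 ≡ 15² = 225 ≡ 10. Since 31 = 16 + 8 + 4 + 2 + 1, 24^31 ≡ 10·15·31·17·24: 10·15 = 150 ≡ 21, then 21·31 = 651 ≡ 6, then 6·17 = 102 ≡ 16, then 16·24 = 384 ≡ 40. So 24^31 ≡ 40 (mod 43).
Hence h⁻¹(24) = 40.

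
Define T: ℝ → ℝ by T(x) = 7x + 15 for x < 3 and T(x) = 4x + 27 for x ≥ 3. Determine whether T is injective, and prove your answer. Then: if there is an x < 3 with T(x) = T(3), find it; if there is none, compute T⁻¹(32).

17/7

Both pieces are strictly increasing (slopes 7 and 4), so each is injective on its own interval.
The left piece maps (−∞, 3) onto (−∞, 36); the right piece maps [3, ∞) onto [39, ∞).
These images are disjoint, so no value is attained by both pieces. Thus T is injective.
Because the two images are disjoint, no x < 3 has T(x) = T(3), so we compute T⁻¹(32): 32 lies in (−∞, 36), so solve 7x + 15 = 32: x = (32 − 15)/7 = 17/7.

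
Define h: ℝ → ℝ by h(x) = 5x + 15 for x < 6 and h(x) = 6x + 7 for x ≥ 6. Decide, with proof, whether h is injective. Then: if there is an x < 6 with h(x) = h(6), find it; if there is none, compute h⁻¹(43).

Both pieces are strictly increasing (slopes 5 and 6), so each is injective on its own interval.
The left piece maps (−∞, 6) onto (−∞, 45); the right piece maps [6, ∞) onto [43, ∞).
These images overlap. In particular h(6) = 43 (right piece), and solving 5x + 15 = 43 on the left piece gives x = 28/5 < 6.
So h(28/5) = h(6) with 28/5 ≠ 6, and h is not injective. This x = 28/5 is the requested value below 6.

28/5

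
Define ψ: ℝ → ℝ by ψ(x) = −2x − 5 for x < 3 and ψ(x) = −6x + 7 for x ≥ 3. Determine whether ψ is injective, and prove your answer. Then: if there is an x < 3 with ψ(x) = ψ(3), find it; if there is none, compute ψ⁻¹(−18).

Both pieces are strictly decreasing (slopes −2 and −6), so each is injective on its own interval.
The left piece maps (−∞, 3) onto (−11, ∞); the right piece maps [3, ∞) onto (−∞, −11].
These images are disjoint, so no value is attained by both pieces. Hence ψ is injective.
Because the two images are disjoint, no x < 3 has ψ(x) = ψ(3), so we compute ψ⁻¹(−18): −18 lies in (−∞, −11], so solve −6x + 7 = −18: x = (−18 − 7)/(−6) = 25/6.

25/6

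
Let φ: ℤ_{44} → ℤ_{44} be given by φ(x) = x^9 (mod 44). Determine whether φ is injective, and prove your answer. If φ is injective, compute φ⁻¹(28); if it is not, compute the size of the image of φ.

33

φ(0) = 0^9 = 0.
φ(22): Repeated squaring mod 44: 22^1 ≡ 22, 22^2 ≡ 22² = 484 ≡ 0, 22^4 ≡ 0² = 0, 22^8 ≡ 0² = 0. Since 9 = 8 + 1, 22^9 ≡ 0·22: 0·22 = 0. So 22^9 ≡ 0 (mod 44).
So φ(0) = φ(22) = 0 while 0 ≠ 22, thus φ is not injective.
Since φ is not injective, we determine |image(φ)|. Computing x^9 mod 44 for each x (by repeated squaring, reducing mod 44 at every step), the values φ(0), φ(1), …, φ(43) are: 0, 1, 28, 15, 36, 9, 24, 19, 40, 5, 32, 11, 12, 17, 4, 3, 20, 13, 8, 7, 16, 21, 0, 23, 28, 37, 36, 31, 24, 41, 40, 27, 32, 33, 12, 39, 4, 25, 20, 35, 8, 29, 16, 43.
The distinct values are {0, 1, 3, 4, 5, 7, 8, 9, 11, 12, 13, 15, 16, 17, 19, 20, 21, 23, 24, 25, 27, 28, 29, 31, 32, 33, 35, 36, 37, 39, 40, 41, 43}; there are 33 of them.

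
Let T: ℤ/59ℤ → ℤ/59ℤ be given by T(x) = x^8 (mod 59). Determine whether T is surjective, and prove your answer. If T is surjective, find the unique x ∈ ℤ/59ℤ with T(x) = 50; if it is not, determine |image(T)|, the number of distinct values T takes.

T(29): Repeated squaring mod 59: 29^1 ≡ 29, 29^2 ≡ 29² = 841 ≡ 15, 29^4 ≡ 15² = 225 ≡ 48, 29^8 ≡ 48² = 2304 ≡ 3. So 29^8 ≡ 3 (mod 59).
T(30): Repeated squaring mod 59: 30^1 ≡ 30, 30^2 ≡ 30² = 900 ≡ 15, 30^4 ≡ 15² = 225 ≡ 48, 30^8 ≡ 48² = 2304 ≡ 3. So 30^8 ≡ 3 (mod 59).
So T(29) = T(30) = 3 while 29 ≠ 30, thus T is not injective.
A non-injective map from the 59-element set ℤ/59ℤ to itself takes at most 58 distinct values, so it cannot be surjective. Thus T is not surjective.
Since T is not surjective, we determine |image(T)|. Computing x^8 mod 59 for each x (by repeated squaring, reducing mod 59 at every step), the values T(0), T(1), …, T(58) are: 0, 1, 20, 12, 46, 45, 4, 29, 35, 26, 15, 22, 21, 25, 49, 9, 51, 57, 48, 41, 5, 53, 27, 16, 7, 19, 28, 17, 36, 3, 3, 36, 17, 28, 19, 7, 16, 27, 53, 5, 41, 48, 57, 51, 9, 49, 25, 21, 22, 15, 26, 35, 29, 4, 45, 46, 12, 20, 1.
The distinct values are {0, 1, 3, 4, 5, 7, 9, 12, 15, 16, 17, 19, 20, 21, 22, 25, 26, 27, 28, 29, 35, 36, 41, 45, 46, 48, 49, 51, 53, 57}; there are 30 of them.

30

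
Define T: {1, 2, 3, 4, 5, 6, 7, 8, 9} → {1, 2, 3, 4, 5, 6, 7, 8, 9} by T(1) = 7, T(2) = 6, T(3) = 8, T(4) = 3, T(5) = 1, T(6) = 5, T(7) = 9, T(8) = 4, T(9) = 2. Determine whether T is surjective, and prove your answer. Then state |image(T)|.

Every element of the codomain has a preimage: 1 = T(5), 2 = T(9), 3 = T(4), 4 = T(8), 5 = T(6), 6 = T(2), 7 = T(1), 8 = T(3), 9 = T(7).
Thus T is surjective.
The image of T is {1, 2, 3, 4, 5, 6, 7, 8, 9}, which has 9 elements.

9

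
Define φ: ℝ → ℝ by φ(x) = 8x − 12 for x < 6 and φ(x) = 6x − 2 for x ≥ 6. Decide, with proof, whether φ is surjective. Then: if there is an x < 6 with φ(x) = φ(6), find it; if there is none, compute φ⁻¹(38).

23/4

Both pieces are strictly increasing (slopes 8 and 6), so each is injective on its own interval.
The left piece maps (−∞, 6) onto (−∞, 36); the right piece maps [6, ∞) onto [34, ∞).
The union (−∞, 36) ∪ [34, ∞) covers ℝ, so φ is surjective.
For the follow-up: the images overlap, so an x < 6 with φ(x) = φ(6) exists. φ(6) = 34; solving 8x − 12 = 34 for x < 6 gives x = (34 + 12)/8 = 23/4.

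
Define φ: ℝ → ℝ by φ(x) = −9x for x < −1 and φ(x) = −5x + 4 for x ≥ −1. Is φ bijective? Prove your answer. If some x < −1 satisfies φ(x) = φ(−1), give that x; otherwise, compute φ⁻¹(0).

4/5

Both pieces are strictly decreasing (slopes −9 and −5), so each is injective on its own interval.
The left piece maps (−∞, −1) onto (9, ∞); the right piece maps [−1, ∞) onto (−∞, 9].
Since 9 = 9, the images partition ℝ: φ is injective and surjective, hence bijective.
Because the two images are disjoint, no x < −1 has φ(x) = φ(−1), so we compute φ⁻¹(0): 0 lies in (−∞, 9], so solve −5x + 4 = 0: x = (0 − 4)/(−5) = 4/5.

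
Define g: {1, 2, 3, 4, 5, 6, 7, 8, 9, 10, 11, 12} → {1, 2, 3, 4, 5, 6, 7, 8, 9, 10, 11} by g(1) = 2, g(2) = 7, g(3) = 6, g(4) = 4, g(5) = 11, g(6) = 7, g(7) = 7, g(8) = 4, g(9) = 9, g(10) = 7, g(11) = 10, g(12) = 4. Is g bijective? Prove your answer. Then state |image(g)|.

7

g(2) = 7 = g(6) with 2 ≠ 6, so g is not injective, hence not bijective.
The image of g is {2, 4, 6, 7, 9, 10, 11}, which has 7 elements.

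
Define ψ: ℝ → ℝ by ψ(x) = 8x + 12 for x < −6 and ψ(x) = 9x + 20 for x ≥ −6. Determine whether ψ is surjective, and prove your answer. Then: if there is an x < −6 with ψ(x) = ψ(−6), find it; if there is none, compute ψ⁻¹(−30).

Both pieces are strictly increasing (slopes 8 and 9), so each is injective on its own interval.
The left piece maps (−∞, −6) onto (−∞, −36); the right piece maps [−6, ∞) onto [−34, ∞).
The union (−∞, −36) ∪ [−34, ∞) omits the interval between −36 and −34; in particular −36 has no preimage. So ψ is not surjective.
Because the two images are disjoint, no x < −6 has ψ(x) = ψ(−6), so we compute ψ⁻¹(−30): −30 lies in [−34, ∞), so solve 9x + 20 = −30: x = (−30 − 20)/9 = −50/9.

-50/9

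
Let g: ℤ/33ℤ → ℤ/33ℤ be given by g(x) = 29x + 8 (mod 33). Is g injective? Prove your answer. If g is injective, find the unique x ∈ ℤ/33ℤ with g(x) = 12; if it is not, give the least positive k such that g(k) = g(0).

If g(a) = g(b), then 29a ≡ 29b (mod 33). Because gcd(29, 33) = 1, we may cancel 29 to get a ≡ b (mod 33).
Therefore g is injective.
We now compute 29⁻¹ mod 33 explicitly. Euclid's algorithm: 33 = 1·29 + 4, 29 = 7·4 + 1; back-substituting gives 1 = 8·29 − 7·33, so 29⁻¹ ≡ 8 (mod 33).
Since g is injective, we compute g⁻¹(12): solve 29x + 8 ≡ 12 (mod 33), i.e. 29x ≡ 4 (mod 33).
Multiplying by 29⁻¹ = 8 gives x ≡ 8·4 = 32 ≡ 32 (mod 33).
Check: g(32) = 29·32 + 8 = 936 = 28·33 + 12 ≡ 12 (mod 33).

32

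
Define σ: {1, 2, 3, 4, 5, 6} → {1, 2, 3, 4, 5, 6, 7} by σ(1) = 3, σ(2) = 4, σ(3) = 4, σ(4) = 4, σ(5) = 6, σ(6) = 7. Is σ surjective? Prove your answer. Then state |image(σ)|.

No element maps to 1, so σ is not surjective.
The image of σ is {3, 4, 6, 7}, which has 4 elements.

4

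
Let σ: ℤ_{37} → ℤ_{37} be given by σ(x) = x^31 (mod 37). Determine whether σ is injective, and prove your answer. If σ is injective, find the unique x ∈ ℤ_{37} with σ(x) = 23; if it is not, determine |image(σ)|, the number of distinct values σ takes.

14

Since 37 is prime, the nonzero elements of ℤ_{37} form a cyclic group of order 36.
As gcd(31, 36) = 1, raising to the 31st power is a bijection on this group: if a^31 ≡ b^31 then (ab^{−1})^31 = 1, and the only element of order dividing gcd(31, 36) = 1 is 1, so a = b.
With σ(0) = 0 this makes σ injective on all of ℤ_{37}, hence bijective (finite equal-size domain and codomain). In particular σ is injective.
Since σ is injective, we find the preimage of 23. The inverse of x ↦ x^31 on (ℤ_{37})^× is x ↦ x^7, because 31·7 = 217 = 6·36 + 1 ≡ 1 (mod 36) and x^{36} = 1 for x ≠ 0 (Fermat). So σ⁻¹(23) = 23^7 mod 37.
Repeated squaring mod 37: 23^1 ≡ 23, 23^2 ≡ 23² = 529 ≡ 11, 23^4 ≡ 11² = 121 ≡ 10. Since 7 = 4 + 2 + 1, 23^7 ≡ 10·11·23: 10·11 = 110 ≡ 36, then 36·23 = 828 ≡ 14. So 23^7 ≡ 14 (mod 37).
Hence σ⁻¹(23) = 14.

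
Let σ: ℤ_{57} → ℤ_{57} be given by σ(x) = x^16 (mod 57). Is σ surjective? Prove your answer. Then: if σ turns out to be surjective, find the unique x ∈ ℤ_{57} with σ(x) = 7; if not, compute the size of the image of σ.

20

σ(8): Repeated squaring mod 57: 8^1 ≡ 8, 8^2 ≡ 8² = 64 ≡ 7, 8^4 ≡ 7² = 49, 8^8 ≡ 49² = 2401 ≡ 7, 8^16 ≡ 7² = 49. So 8^16 ≡ 49 (mod 57).
σ(11): Repeated squaring mod 57: 11^1 ≡ 11, 11^2 ≡ 11² = 121 ≡ 7, 11^4 ≡ 7² = 49, 11^8 ≡ 49² = 2401 ≡ 7, 11^16 ≡ 7² = 49. So 11^16 ≡ 49 (mod 57).
So σ(8) = σ(11) = 49 while 8 ≠ 11, so σ is not injective.
A non-injective map from the 57-element set ℤ_{57} to itself takes at most 56 distinct values, so it cannot be surjective. So σ is not surjective.
Since σ is not surjective, we determine |image(σ)|. Computing x^16 mod 57 for each x (by repeated squaring, reducing mod 57 at every step), the values σ(0), σ(1), …, σ(56) are: 0, 1, 43, 36, 25, 16, 9, 7, 49, 42, 4, 49, 45, 28, 16, 6, 55, 43, 39, 19, 1, 24, 55, 25, 54, 28, 7, 30, 4, 4, 30, 7, 28, 54, 25, 55, 24, 1, 19, 39, 43, 55, 6, 16, 28, 45, 49, 4, 42, 49, 7, 9, 16, 25, 36, 43, 1.
The distinct values are {0, 1, 4, 6, 7, 9, 16, 19, 24, 25, 28, 30, 36, 39, 42, 43, 45, 49, 54, 55}; there are 20 of them.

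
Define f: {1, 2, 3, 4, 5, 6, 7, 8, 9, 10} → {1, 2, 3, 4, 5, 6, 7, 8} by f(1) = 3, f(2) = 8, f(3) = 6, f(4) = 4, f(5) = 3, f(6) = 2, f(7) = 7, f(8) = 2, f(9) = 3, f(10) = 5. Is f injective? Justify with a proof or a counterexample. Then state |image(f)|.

f(1) = 3 = f(5) with 1 ≠ 5, so f is not injective.
The image of f is {2, 3, 4, 5, 6, 7, 8}, which has 7 elements.

7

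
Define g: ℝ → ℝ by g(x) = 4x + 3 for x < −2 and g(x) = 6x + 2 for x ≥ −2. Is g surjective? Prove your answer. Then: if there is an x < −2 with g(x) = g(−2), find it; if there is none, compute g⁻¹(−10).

-13/4

Both pieces are strictly increasing (slopes 4 and 6), so each is injective on its own interval.
The left piece maps (−∞, −2) onto (−∞, −5); the right piece maps [−2, ∞) onto [−10, ∞).
The union (−∞, −5) ∪ [−10, ∞) covers ℝ, so g is surjective.
For the follow-up: the images overlap, so an x < −2 with g(x) = g(−2) exists. g(−2) = −10; solving 4x + 3 = −10 for x < −2 gives x = (−10 − 3)/4 = −13/4.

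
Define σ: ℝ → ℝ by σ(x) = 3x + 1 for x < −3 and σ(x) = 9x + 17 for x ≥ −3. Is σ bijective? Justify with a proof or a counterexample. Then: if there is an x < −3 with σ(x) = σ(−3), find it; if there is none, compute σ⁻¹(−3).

Both pieces are strictly increasing (slopes 3 and 9), so each is injective on its own interval.
The left piece maps (−∞, −3) onto (−∞, −8); the right piece maps [−3, ∞) onto [−10, ∞).
These images overlap. In particular σ(−3) = −10 (right piece), and solving 3x + 1 = −10 on the left piece gives x = −11/3 < −3.
So σ(−11/3) = σ(−3) with −11/3 ≠ −3, and σ is not injective, hence not bijective. This x = −11/3 is the requested value below −3.

-11/3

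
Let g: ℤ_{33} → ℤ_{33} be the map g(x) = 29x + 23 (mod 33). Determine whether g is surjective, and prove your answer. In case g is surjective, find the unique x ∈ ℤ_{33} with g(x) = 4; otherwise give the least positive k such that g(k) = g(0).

13

Since gcd(29, 33) = 1, 29 is invertible modulo 33. Euclid's algorithm: 33 = 1·29 + 4, 29 = 7·4 + 1; back-substituting gives 1 = 8·29 − 7·33, so 29⁻¹ ≡ 8 (mod 33).
Then y ↦ 8(y − 23) is a two-sided inverse to g, so every y ∈ ℤ_{33} has a preimage.
Hence g is surjective.
Since g is surjective, we compute g⁻¹(4): solve 29x + 23 ≡ 4 (mod 33), i.e. 29x ≡ 14 (mod 33).
Multiplying by 29⁻¹ = 8 gives x ≡ 8·14 = 112 = 3·33 + 13 ≡ 13 (mod 33).
Check: g(13) = 29·13 + 23 = 400 = 12·33 + 4 ≡ 4 (mod 33).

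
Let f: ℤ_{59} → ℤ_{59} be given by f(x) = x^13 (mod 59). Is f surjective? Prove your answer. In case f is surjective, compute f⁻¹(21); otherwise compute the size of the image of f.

51

Since 59 is prime, the nonzero elements of ℤ_{59} form a cyclic group of order 58.
As gcd(13, 58) = 1, raising to the 13th power is a bijection on this group: if a^13 ≡ b^13 then (ab^{−1})^13 = 1, and the only element of order dividing gcd(13, 58) = 1 is 1, so a = b.
With f(0) = 0 this makes f injective on all of ℤ_{59}, hence bijective (finite equal-size domain and codomain). In particular f is surjective.
Since f is surjective, we find the preimage of 21. The inverse of x ↦ x^13 on (ℤ_{59})^× is x ↦ x^9, because 13·9 = 117 = 2·58 + 1 ≡ 1 (mod 58) and x^{58} = 1 for x ≠ 0 (Fermat). So f⁻¹(21) = 21^9 mod 59.
Repeated squaring mod 59: 21^1 ≡ 21, 21^2 ≡ 21² = 441 ≡ 28, 21^4 ≡ 28² = 784 ≡ 17, 21^8 ≡ 17² = 289 ≡ 53. Since 9 = 8 + 1, 21^9 ≡ 53·21: 53·21 = 1113 ≡ 51. So 21^9 ≡ 51 (mod 59).
Hence f⁻¹(21) = 51.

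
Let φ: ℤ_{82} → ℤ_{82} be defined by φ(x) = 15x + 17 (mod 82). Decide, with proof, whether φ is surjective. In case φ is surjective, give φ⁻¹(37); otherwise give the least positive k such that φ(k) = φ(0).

56

Since gcd(15, 82) = 1, 15 is invertible modulo 82. Euclid's algorithm: 82 = 5·15 + 7, 15 = 2·7 + 1; back-substituting gives 1 = 11·15 − 2·82, so 15⁻¹ ≡ 11 (mod 82).
For any y ∈ ℤ_{82}, x = 11(y − 17) mod 82 satisfies φ(x) = 15·11(y − 17) + 17 ≡ y (since 15·11 ≡ 1 mod 82). So every y has a preimage.
Hence φ is surjective.
Since φ is surjective, we compute φ⁻¹(37): solve 15x + 17 ≡ 37 (mod 82), i.e. 15x ≡ 20 (mod 82).
Multiplying by 15⁻¹ = 11 gives x ≡ 11·20 = 220 = 2·82 + 56 ≡ 56 (mod 82).
Check: φ(56) = 15·56 + 17 = 857 = 10·82 + 37 ≡ 37 (mod 82).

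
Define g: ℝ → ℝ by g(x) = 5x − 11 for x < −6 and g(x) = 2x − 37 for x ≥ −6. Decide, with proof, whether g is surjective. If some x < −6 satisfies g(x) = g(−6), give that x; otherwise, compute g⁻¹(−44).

Both pieces are strictly increasing (slopes 5 and 2), so each is injective on its own interval.
The left piece maps (−∞, −6) onto (−∞, −41); the right piece maps [−6, ∞) onto [−49, ∞).
The union (−∞, −41) ∪ [−49, ∞) covers ℝ, so g is surjective.
For the follow-up: the images overlap, so an x < −6 with g(x) = g(−6) exists. g(−6) = −49; solving 5x − 11 = −49 for x < −6 gives x = (−49 + 11)/5 = −38/5.

-38/5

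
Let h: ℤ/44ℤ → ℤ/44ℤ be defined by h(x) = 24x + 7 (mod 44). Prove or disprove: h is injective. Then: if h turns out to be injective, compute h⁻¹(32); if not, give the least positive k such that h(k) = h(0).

11

We have gcd(24, 44) = 4 > 1. Taking x_1 = 0 and x_2 = 11: h(0) = 7 and h(11) = 24·11 + 7 = 271 ≡ 7 (mod 44).
So h(0) = h(11) while 0 ≠ 11, so h is not injective.
Since h is not injective, we find the least positive k with h(k) = h(0): this means 24k ≡ 0 (mod 44), i.e. 44 ∣ 24k. Since gcd(24, 44) = 4, dividing through by 4 this holds exactly when 11 ∣ 6k, and as gcd(6, 11) = 1, exactly when 11 ∣ k.
The smallest positive such k is 11.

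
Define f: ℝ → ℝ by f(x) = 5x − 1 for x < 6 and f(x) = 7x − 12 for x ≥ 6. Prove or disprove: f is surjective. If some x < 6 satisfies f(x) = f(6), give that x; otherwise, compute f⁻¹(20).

21/5

Both pieces are strictly increasing (slopes 5 and 7), so each is injective on its own interval.
The left piece maps (−∞, 6) onto (−∞, 29); the right piece maps [6, ∞) onto [30, ∞).
The union (−∞, 29) ∪ [30, ∞) omits the interval between 29 and 30; in particular 29 has no preimage. So f is not surjective.
Because the two images are disjoint, no x < 6 has f(x) = f(6), so we compute f⁻¹(20): 20 lies in (−∞, 29), so solve 5x − 1 = 20: x = (20 + 1)/5 = 21/5.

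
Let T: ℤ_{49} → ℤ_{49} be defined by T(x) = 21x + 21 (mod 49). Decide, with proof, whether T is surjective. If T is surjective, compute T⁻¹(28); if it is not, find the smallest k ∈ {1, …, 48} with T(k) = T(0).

7

Since gcd(21, 49) = 7, we have 21x ≡ 0 (mod 7) for all x, so T(x) ≡ 0 (mod 7).
But 1 ≢ 0 (mod 7), so 1 ∈ ℤ_{49} has no preimage. Hence T is not surjective.
Since T is not surjective, we find the least positive k with T(k) = T(0): this means 21k ≡ 0 (mod 49), i.e. 49 ∣ 21k. Since gcd(21, 49) = 7, dividing through by 7 this holds exactly when 7 ∣ 3k, and as gcd(3, 7) = 1, exactly when 7 ∣ k.
The smallest positive such k is 7.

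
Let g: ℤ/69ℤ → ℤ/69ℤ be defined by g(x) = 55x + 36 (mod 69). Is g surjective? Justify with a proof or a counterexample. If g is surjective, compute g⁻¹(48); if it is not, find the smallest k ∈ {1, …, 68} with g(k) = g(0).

9

Since gcd(55, 69) = 1, 55 is invertible modulo 69. Euclid's algorithm: 69 = 1·55 + 14, 55 = 3·14 + 13, 14 = 1·13 + 1; back-substituting gives 1 = 64·55 − 51·69, so 55⁻¹ ≡ 64 (mod 69).
Then y ↦ 64(y − 36) is a two-sided inverse to g, so every y ∈ ℤ/69ℤ has a preimage.
Therefore g is surjective.
Since g is surjective, we compute g⁻¹(48): solve 55x + 36 ≡ 48 (mod 69), i.e. 55x ≡ 12 (mod 69).
Multiplying by 55⁻¹ = 64 gives x ≡ 64·12 = 768 = 11·69 + 9 ≡ 9 (mod 69).
Check: g(9) = 55·9 + 36 = 531 = 7·69 + 48 ≡ 48 (mod 69).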